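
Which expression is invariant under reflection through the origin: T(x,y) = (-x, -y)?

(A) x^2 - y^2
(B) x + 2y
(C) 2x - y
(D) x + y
A

The map is reflection through the origin: T(x,y) = (-x, -y).
Substitute the transformed coordinates into each option and compare with the original:
(A) x^2 - y^2  ->  (-x)^2 - (-y)^2 = x^2 - y^2   [equals x^2 - y^2: invariant]
(B) x + 2y  ->  (-x) + 2(-y) = -x - 2y   [differs from x + 2y: not invariant]
(C) 2x - y  ->  2(-x) - (-y) = -2x + y   [differs from 2x - y: not invariant]
(D) x + y  ->  (-x) + (-y) = -x - y   [differs from x + y: not invariant]

Only option (A), x^2 - y^2, is unchanged by the transformation.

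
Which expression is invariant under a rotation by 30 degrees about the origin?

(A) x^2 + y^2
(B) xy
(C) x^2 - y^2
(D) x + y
A

A rotation by 30 degrees sends (x, y) to (sqrt(3)x/2 - y/2, x/2 + sqrt(3)y/2).
Substitute the transformed coordinates into each option and compare with the original:
(A) x^2 + y^2  ->  (sqrt(3)x/2 - y/2)^2 + (x/2 + sqrt(3)y/2)^2 = x^2 + y^2   [equals x^2 + y^2: invariant]
(B) xy  ->  (sqrt(3)x/2 - y/2)(x/2 + sqrt(3)y/2) = sqrt(3)x^2/4 + xy/2 - sqrt(3)y^2/4   [differs from xy: not invariant]
(C) x^2 - y^2  ->  (sqrt(3)x/2 - y/2)^2 - (x/2 + sqrt(3)y/2)^2 = x^2/2 - sqrt(3)xy - y^2/2   [differs from x^2 - y^2: not invariant]
(D) x + y  ->  (sqrt(3)x/2 - y/2) + (x/2 + sqrt(3)y/2) = x/2 + sqrt(3)x/2 - y/2 + sqrt(3)y/2   [differs from x + y: not invariant]

Only option (A), x^2 + y^2, is unchanged by the transformation.
Geometrically, x^2 + y^2 is the squared distance from the origin, which every rotation about the origin preserves.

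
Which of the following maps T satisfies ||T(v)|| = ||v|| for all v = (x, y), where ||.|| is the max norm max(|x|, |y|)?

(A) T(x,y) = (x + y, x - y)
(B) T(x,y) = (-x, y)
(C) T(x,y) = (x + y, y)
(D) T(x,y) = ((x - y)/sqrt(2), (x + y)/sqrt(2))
B

A transformation preserves a norm if ||T(v)|| = ||v|| for every v; a single vector where the norm changes rules an option out.

(A) T(x,y) = (x + y, x - y): v = (1, 1) has norm max(|1|, |1|) = 1, but T(v) = (2, 0) has norm 2 -- not preserved.
(B) T(x,y) = (-x, y): preserves the norm -- it only permutes the coordinates and/or flips signs, which leaves max(|x|, |y|) unchanged.
(C) T(x,y) = (x + y, y): v = (1, 1) has norm max(|1|, |1|) = 1, but T(v) = (2, 1) has norm 2 -- not preserved.
(D) T(x,y) = ((x - y)/sqrt(2), (x + y)/sqrt(2)): v = (1, 0) has norm max(|1|, |0|) = 1, but T(v) = (sqrt(2)/2, sqrt(2)/2) has norm sqrt(2)/2 -- not preserved.

Therefore the answer is (B).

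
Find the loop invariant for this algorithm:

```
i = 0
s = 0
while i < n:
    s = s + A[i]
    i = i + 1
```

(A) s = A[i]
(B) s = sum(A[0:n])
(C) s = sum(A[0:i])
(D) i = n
C

A loop invariant must hold before the first iteration and be re-established by every execution of the body.

(C) s = sum(A[0:i]): Initially i = 0 and s = 0 = sum of the empty slice A[0:0]. If s = sum(A[0:i]) holds at the top of an iteration, the body sets s to sum(A[0:i]) + A[i] = sum(A[0:i+1]) and then i to i+1, so s = sum(A[0:i]) holds again. At exit i = n, giving s = sum(A[0:n]).

The other options fail:
(A) s = A[i]: after the first iteration s = A[0] but i = 1, so s = A[i] compares s with the wrong element (and fails in general).
(B) s = sum(A[0:n]): false before the loop (s = 0, not the full sum) -- it only becomes true at exit.
(D) i = n: false initially (i = 0); it is the exit condition, not an invariant.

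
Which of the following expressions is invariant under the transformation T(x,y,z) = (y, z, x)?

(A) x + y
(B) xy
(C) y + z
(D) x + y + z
D

Apply T(x,y,z) = (y, z, x) to each option, i.e. replace (x, y, z) by the transformed coordinates.
Substitute the transformed coordinates into each option and compare with the original:
(A) x + y  ->  (y) + (z) = y + z   [differs from x + y: not invariant]
(B) xy  ->  (y)(z) = yz   [differs from xy: not invariant]
(C) y + z  ->  (z) + (x) = x + z   [differs from y + z: not invariant]
(D) x + y + z  ->  (y) + (z) + (x) = x + y + z   [equals x + y + z: invariant]

Only option (D), x + y + z, is unchanged by the transformation.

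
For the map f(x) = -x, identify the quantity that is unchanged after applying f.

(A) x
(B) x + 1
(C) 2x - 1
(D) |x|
D

For f(x) = -x:
Applying f replaces x by -x. Since |-x| = |x|, the absolute value is unchanged by f, whereas x -> -x, 2x - 1 -> -2x - 1 and x + 1 -> -x + 1 all change.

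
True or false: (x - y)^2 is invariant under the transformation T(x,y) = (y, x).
True

Substitute T(x,y) = (y, x) into the expression and compare with the original.

Original: (x - y)^2
After applying T: ((y) - (x))^2 = x^2 - 2xy + y^2

This is identical to the original (x - y)^2, so the expression is invariant.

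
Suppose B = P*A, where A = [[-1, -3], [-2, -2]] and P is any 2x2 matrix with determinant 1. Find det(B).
-4

By the multiplicative property of determinants, det(B) = det(P*A) = det(P) * det(A) = det(A),
so the determinant is invariant under multiplication by any determinant-1 matrix; we just need det(A).

det(A) = (-1)(-2) - (-3)(-2) = 2 - 6 = -4

Therefore det(B) = 1 * (-4) = -4.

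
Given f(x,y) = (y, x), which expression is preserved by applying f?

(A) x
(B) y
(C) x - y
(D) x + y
D

For f(x,y) = (y, x):
After applying f: x' = y, y' = x. So x' + y' = y + x = x + y.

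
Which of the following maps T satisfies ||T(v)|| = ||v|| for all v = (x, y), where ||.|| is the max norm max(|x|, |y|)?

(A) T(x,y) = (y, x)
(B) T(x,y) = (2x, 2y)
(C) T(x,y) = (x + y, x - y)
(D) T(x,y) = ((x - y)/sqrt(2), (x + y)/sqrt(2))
A

A transformation preserves a norm if ||T(v)|| = ||v|| for every v; a single vector where the norm changes rules an option out.

(A) T(x,y) = (y, x): preserves the norm -- it only permutes the coordinates and/or flips signs, which leaves max(|x|, |y|) unchanged.
(B) T(x,y) = (2x, 2y): v = (1, 0) has norm max(|1|, |0|) = 1, but T(v) = (2, 0) has norm 2 -- not preserved.
(C) T(x,y) = (x + y, x - y): v = (1, 1) has norm max(|1|, |1|) = 1, but T(v) = (2, 0) has norm 2 -- not preserved.
(D) T(x,y) = ((x - y)/sqrt(2), (x + y)/sqrt(2)): v = (1, 0) has norm max(|1|, |0|) = 1, but T(v) = (sqrt(2)/2, sqrt(2)/2) has norm sqrt(2)/2 -- not preserved.

Therefore the answer is (A).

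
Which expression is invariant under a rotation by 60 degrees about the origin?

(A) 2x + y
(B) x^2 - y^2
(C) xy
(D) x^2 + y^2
D

A rotation by 60 degrees sends (x, y) to (x/2 - sqrt(3)y/2, sqrt(3)x/2 + y/2).
Substitute the transformed coordinates into each option and compare with the original:
(A) 2x + y  ->  2(x/2 - sqrt(3)y/2) + (sqrt(3)x/2 + y/2) = sqrt(3)x/2 + x - sqrt(3)y + y/2   [differs from 2x + y: not invariant]
(B) x^2 - y^2  ->  (x/2 - sqrt(3)y/2)^2 - (sqrt(3)x/2 + y/2)^2 = -x^2/2 - sqrt(3)xy + y^2/2   [differs from x^2 - y^2: not invariant]
(C) xy  ->  (x/2 - sqrt(3)y/2)(sqrt(3)x/2 + y/2) = sqrt(3)x^2/4 - xy/2 - sqrt(3)y^2/4   [differs from xy: not invariant]
(D) x^2 + y^2  ->  (x/2 - sqrt(3)y/2)^2 + (sqrt(3)x/2 + y/2)^2 = x^2 + y^2   [equals x^2 + y^2: invariant]

Only option (D), x^2 + y^2, is unchanged by the transformation.
Geometrically, x^2 + y^2 is the squared distance from the origin, which every rotation about the origin preserves.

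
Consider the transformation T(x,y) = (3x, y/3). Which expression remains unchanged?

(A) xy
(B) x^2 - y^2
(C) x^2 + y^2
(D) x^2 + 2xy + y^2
A

An expression E(x,y) is invariant under T if E(T(x,y)) = E(x,y). Here T(x,y) = (3x, y/3).
Substitute the transformed coordinates into each option and compare with the original:
(A) xy  ->  (3x)(y/3) = xy   [equals xy: invariant]
(B) x^2 - y^2  ->  (3x)^2 - (y/3)^2 = 9x^2 - y^2/9   [differs from x^2 - y^2: not invariant]
(C) x^2 + y^2  ->  (3x)^2 + (y/3)^2 = 9x^2 + y^2/9   [differs from x^2 + y^2: not invariant]
(D) x^2 + 2xy + y^2  ->  (3x)^2 + 2(3x)(y/3) + (y/3)^2 = 9x^2 + 2xy + y^2/9   [differs from x^2 + 2xy + y^2: not invariant]

Only option (A), xy, is unchanged by the transformation.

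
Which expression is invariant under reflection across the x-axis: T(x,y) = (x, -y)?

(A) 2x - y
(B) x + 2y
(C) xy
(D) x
D

The map is reflection across the x-axis: T(x,y) = (x, -y).
Substitute the transformed coordinates into each option and compare with the original:
(A) 2x - y  ->  2(x) - (-y) = 2x + y   [differs from 2x - y: not invariant]
(B) x + 2y  ->  (x) + 2(-y) = x - 2y   [differs from x + 2y: not invariant]
(C) xy  ->  (x)(-y) = -xy   [differs from xy: not invariant]
(D) x  ->  (x) = x   [equals x: invariant]

Only option (D), x, is unchanged by the transformation.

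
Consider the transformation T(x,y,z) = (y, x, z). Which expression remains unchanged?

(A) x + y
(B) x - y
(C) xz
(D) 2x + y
A

Apply T(x,y,z) = (y, x, z) to each option, i.e. replace (x, y, z) by the transformed coordinates.
Substitute the transformed coordinates into each option and compare with the original:
(A) x + y  ->  (y) + (x) = x + y   [equals x + y: invariant]
(B) x - y  ->  (y) - (x) = -x + y   [differs from x - y: not invariant]
(C) xz  ->  (y)(z) = yz   [differs from xz: not invariant]
(D) 2x + y  ->  2(y) + (x) = x + 2y   [differs from 2x + y: not invariant]

Only option (A), x + y, is unchanged by the transformation.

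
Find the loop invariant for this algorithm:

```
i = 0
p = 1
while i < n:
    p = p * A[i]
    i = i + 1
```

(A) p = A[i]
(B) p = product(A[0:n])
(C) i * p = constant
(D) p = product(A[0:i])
D

A loop invariant must hold before the first iteration and be re-established by every execution of the body.

(D) p = product(A[0:i]): Initially i = 0 and p = 1 = product of the empty slice A[0:0]. If p = product(A[0:i]) holds at the top of an iteration, the body sets p to product(A[0:i]) * A[i] = product(A[0:i+1]) and then i to i+1, so the property is restored. At exit i = n, giving p = product(A[0:n]).

The other options fail:
(A) p = A[i]: after the first iteration p = A[0] but i = 1; in general p is a product of several elements, not a single one.
(B) p = product(A[0:n]): false before the loop (p = 1, not the full product) -- it only becomes true at exit.
(C) i * p = constant: initially i * p = 0, but after one iteration it is 1 * A[0], which is nonzero in general.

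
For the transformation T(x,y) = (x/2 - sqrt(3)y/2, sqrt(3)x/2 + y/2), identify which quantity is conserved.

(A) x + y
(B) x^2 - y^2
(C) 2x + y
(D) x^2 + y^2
D

An expression E(x,y) is invariant under T if E(T(x,y)) = E(x,y). Here T(x,y) = (x/2 - sqrt(3)y/2, sqrt(3)x/2 + y/2).
Substitute the transformed coordinates into each option and compare with the original:
(A) x + y  ->  (x/2 - sqrt(3)y/2) + (sqrt(3)x/2 + y/2) = x/2 + sqrt(3)x/2 - sqrt(3)y/2 + y/2   [differs from x + y: not invariant]
(B) x^2 - y^2  ->  (x/2 - sqrt(3)y/2)^2 - (sqrt(3)x/2 + y/2)^2 = -x^2/2 - sqrt(3)xy + y^2/2   [differs from x^2 - y^2: not invariant]
(C) 2x + y  ->  2(x/2 - sqrt(3)y/2) + (sqrt(3)x/2 + y/2) = sqrt(3)x/2 + x - sqrt(3)y + y/2   [differs from 2x + y: not invariant]
(D) x^2 + y^2  ->  (x/2 - sqrt(3)y/2)^2 + (sqrt(3)x/2 + y/2)^2 = x^2 + y^2   [equals x^2 + y^2: invariant]

Only option (D), x^2 + y^2, is unchanged by the transformation.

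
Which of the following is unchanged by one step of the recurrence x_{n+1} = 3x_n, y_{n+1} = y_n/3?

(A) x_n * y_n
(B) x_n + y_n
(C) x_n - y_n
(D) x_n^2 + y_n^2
A

For the recurrence x_{n+1} = 3x_n, y_{n+1} = y_n/3:

x_{n+1} * y_{n+1} = (3x_n) * (y_n/3) = x_n * y_n
The product is conserved.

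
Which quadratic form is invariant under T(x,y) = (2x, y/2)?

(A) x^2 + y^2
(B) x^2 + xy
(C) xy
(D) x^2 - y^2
C

T multiplies x by 2 and divides y by 2.
Substitute the transformed coordinates into each option and compare with the original:
(A) x^2 + y^2  ->  (2x)^2 + (y/2)^2 = 4x^2 + y^2/4   [differs from x^2 + y^2: not invariant]
(B) x^2 + xy  ->  (2x)^2 + (2x)(y/2) = 4x^2 + xy   [differs from x^2 + xy: not invariant]
(C) xy  ->  (2x)(y/2) = xy   [equals xy: invariant]
(D) x^2 - y^2  ->  (2x)^2 - (y/2)^2 = 4x^2 - y^2/4   [differs from x^2 - y^2: not invariant]

Only option (C), xy, is unchanged by the transformation.
The factors 2 and 1/2 cancel only in the pure product xy.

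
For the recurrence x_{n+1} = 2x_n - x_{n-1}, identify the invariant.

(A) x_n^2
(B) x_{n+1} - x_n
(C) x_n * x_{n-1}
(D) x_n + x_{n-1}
B

For the recurrence x_{n+1} = 2x_n - x_{n-1}:

If x_{n+1} = 2x_n - x_{n-1}, then:
x_{n+1} - x_n = x_n - x_{n-1}
The first difference is constant throughout the sequence.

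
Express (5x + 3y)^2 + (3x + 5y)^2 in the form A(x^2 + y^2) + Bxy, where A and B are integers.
34(x^2 + y^2) + 60xy

Expanding: (5x + 3y)^2 = 25x^2 + 30xy + 9y^2
(3x + 5y)^2 = 9x^2 + 30xy + 25y^2
Sum = (25+9)(x^2+y^2) + 60xy = 34(x^2 + y^2) + 60xy
This is symmetric in x and y.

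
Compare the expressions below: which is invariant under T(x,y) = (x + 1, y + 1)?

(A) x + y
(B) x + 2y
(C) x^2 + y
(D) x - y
D

An expression E(x,y) is invariant under T if E(T(x,y)) = E(x,y). Here T(x,y) = (x + 1, y + 1).
Substitute the transformed coordinates into each option and compare with the original:
(A) x + y  ->  (x + 1) + (y + 1) = x + y + 2   [differs from x + y: not invariant]
(B) x + 2y  ->  (x + 1) + 2(y + 1) = x + 2y + 3   [differs from x + 2y: not invariant]
(C) x^2 + y  ->  (x + 1)^2 + (y + 1) = x^2 + 2x + y + 2   [differs from x^2 + y: not invariant]
(D) x - y  ->  (x + 1) - (y + 1) = x - y   [equals x - y: invariant]

Only option (D), x - y, is unchanged by the transformation.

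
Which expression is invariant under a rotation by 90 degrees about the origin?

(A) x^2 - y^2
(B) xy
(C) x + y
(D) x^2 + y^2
D

A rotation by 90 degrees sends (x, y) to (-y, x).
Substitute the transformed coordinates into each option and compare with the original:
(A) x^2 - y^2  ->  (-y)^2 - (x)^2 = -x^2 + y^2   [differs from x^2 - y^2: not invariant]
(B) xy  ->  (-y)(x) = -xy   [differs from xy: not invariant]
(C) x + y  ->  (-y) + (x) = x - y   [differs from x + y: not invariant]
(D) x^2 + y^2  ->  (-y)^2 + (x)^2 = x^2 + y^2   [equals x^2 + y^2: invariant]

Only option (D), x^2 + y^2, is unchanged by the transformation.
Geometrically, x^2 + y^2 is the squared distance from the origin, which every rotation about the origin preserves.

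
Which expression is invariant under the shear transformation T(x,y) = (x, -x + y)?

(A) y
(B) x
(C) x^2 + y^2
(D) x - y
B

Under the shear T(x,y) = (x, -x + y):
Substitute the transformed coordinates into each option and compare with the original:
(A) y  ->  (-x + y) = -x + y   [differs from y: not invariant]
(B) x  ->  (x) = x   [equals x: invariant]
(C) x^2 + y^2  ->  (x)^2 + (-x + y)^2 = 2x^2 - 2xy + y^2   [differs from x^2 + y^2: not invariant]
(D) x - y  ->  (x) - (-x + y) = 2x - y   [differs from x - y: not invariant]

Only option (B), x, is unchanged by the transformation.
A vertical shear moves points parallel to the y-axis, so the x-coordinate (and any function of x alone) is unchanged.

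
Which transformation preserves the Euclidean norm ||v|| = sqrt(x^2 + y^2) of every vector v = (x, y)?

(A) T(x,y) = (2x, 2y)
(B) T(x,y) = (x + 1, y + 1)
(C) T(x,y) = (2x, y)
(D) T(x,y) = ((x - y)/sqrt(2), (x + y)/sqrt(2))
D

A transformation preserves a norm if ||T(v)|| = ||v|| for every v; a single vector where the norm changes rules an option out.

(A) T(x,y) = (2x, 2y): v = (1, 0) has norm sqrt((1)^2 + (0)^2) = 1, but T(v) = (2, 0) has norm 2 -- not preserved.
(B) T(x,y) = (x + 1, y + 1): v = (1, 0) has norm sqrt((1)^2 + (0)^2) = 1, but T(v) = (2, 1) has norm sqrt(5) -- not preserved.
(C) T(x,y) = (2x, y): v = (1, 0) has norm sqrt((1)^2 + (0)^2) = 1, but T(v) = (2, 0) has norm 2 -- not preserved.
(D) T(x,y) = ((x - y)/sqrt(2), (x + y)/sqrt(2)): preserves the norm -- it is an orthogonal map (a rotation/reflection), and (sqrt(2)(x - y)/2)^2 + (sqrt(2)(x + y)/2)^2 simplifies to x^2 + y^2.

Therefore the answer is (D).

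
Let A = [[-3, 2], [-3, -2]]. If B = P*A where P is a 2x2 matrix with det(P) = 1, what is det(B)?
12

By the multiplicative property of determinants, det(B) = det(P*A) = det(P) * det(A) = det(A),
so the determinant is invariant under multiplication by any determinant-1 matrix; we just need det(A).

det(A) = (-3)(-2) - (2)(-3) = 6 - (-6) = 12

Therefore det(B) = 1 * 12 = 12.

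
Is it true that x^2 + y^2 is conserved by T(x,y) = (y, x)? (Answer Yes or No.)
Yes

Substitute T(x,y) = (y, x) into the expression and compare with the original.

Original: x^2 + y^2
After applying T: (y)^2 + (x)^2 = x^2 + y^2

This is identical to the original x^2 + y^2, so the expression is invariant.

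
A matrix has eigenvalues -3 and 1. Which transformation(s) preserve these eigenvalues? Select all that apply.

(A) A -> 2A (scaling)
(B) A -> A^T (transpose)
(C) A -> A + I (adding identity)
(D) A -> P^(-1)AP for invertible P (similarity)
B and D

Eigenvalues are preserved by:
1. Similarity transformations: A -> P^(-1)AP (same characteristic polynomial)
2. Transpose: A^T has the same eigenvalues as A

Eigenvalues are NOT preserved by:
- Adding identity: eigenvalues become -3+1, 1+1
- Scaling: eigenvalues become -6, 2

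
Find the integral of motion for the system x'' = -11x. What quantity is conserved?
E = (x')^2 + 11x^2

Multiply the equation by x':
x' * x'' = -11x * x'
The left side is d/dt[(x')^2/2] and the right side is d/dt[-11x^2/2], so
d/dt[(x')^2/2 + 11x^2/2] = 0, i.e. (x')^2/2 + 11x^2/2 = constant.
Multiplying by 2, the integral of motion is E = (x')^2 + 11x^2.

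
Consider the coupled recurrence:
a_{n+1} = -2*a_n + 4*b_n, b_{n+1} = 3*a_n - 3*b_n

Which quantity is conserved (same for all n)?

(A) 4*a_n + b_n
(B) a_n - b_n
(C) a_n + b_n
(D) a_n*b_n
C

Replace a_n by a_{n+1} = -2*a_n + 4*b_n and b_n by b_{n+1} = 3*a_n - 3*b_n in each option and simplify:
(A) 4*a_n + b_n  ->  4*(-2*a_n + 4*b_n) + (3*a_n - 3*b_n) = -5*a_n + 13*b_n   [not conserved]
(B) a_n - b_n  ->  (-2*a_n + 4*b_n) - (3*a_n - 3*b_n) = -5*a_n + 7*b_n   [not conserved]
(C) a_n + b_n  ->  (-2*a_n + 4*b_n) + (3*a_n - 3*b_n) = a_n + b_n   [conserved]
(D) a_n*b_n  ->  (-2*a_n + 4*b_n)*(3*a_n - 3*b_n) = -6*a_n^2 + 18*a_n*b_n - 12*b_n^2   [not conserved]

Only (C) a_n + b_n returns to itself after one step, so it is the conserved quantity.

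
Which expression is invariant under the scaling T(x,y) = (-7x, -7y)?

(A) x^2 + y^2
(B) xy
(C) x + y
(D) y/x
D

Under the uniform scaling T(x,y) = (-7x, -7y):
Substitute the transformed coordinates into each option and compare with the original:
(A) x^2 + y^2  ->  (-7x)^2 + (-7y)^2 = 49x^2 + 49y^2   [differs from x^2 + y^2: not invariant]
(B) xy  ->  (-7x)(-7y) = 49xy   [differs from xy: not invariant]
(C) x + y  ->  (-7x) + (-7y) = -7x - 7y   [differs from x + y: not invariant]
(D) y/x  ->  (-7y)/(-7x) = y/x   [equals y/x: invariant]

Only option (D), y/x, is unchanged by the transformation.
The common factor -7 cancels in a ratio of coordinates, while sums, products and sums of squares pick up factors of -7 or 49.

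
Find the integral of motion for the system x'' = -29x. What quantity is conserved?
E = (x')^2 + 29x^2

Multiply the equation by x':
x' * x'' = -29x * x'
The left side is d/dt[(x')^2/2] and the right side is d/dt[-29x^2/2], so
d/dt[(x')^2/2 + 29x^2/2] = 0, i.e. (x')^2/2 + 29x^2/2 = constant.
Multiplying by 2, the integral of motion is E = (x')^2 + 29x^2.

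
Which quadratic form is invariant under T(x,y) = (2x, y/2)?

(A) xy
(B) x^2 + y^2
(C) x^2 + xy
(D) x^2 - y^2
A

T multiplies x by 2 and divides y by 2.
Substitute the transformed coordinates into each option and compare with the original:
(A) xy  ->  (2x)(y/2) = xy   [equals xy: invariant]
(B) x^2 + y^2  ->  (2x)^2 + (y/2)^2 = 4x^2 + y^2/4   [differs from x^2 + y^2: not invariant]
(C) x^2 + xy  ->  (2x)^2 + (2x)(y/2) = 4x^2 + xy   [differs from x^2 + xy: not invariant]
(D) x^2 - y^2  ->  (2x)^2 - (y/2)^2 = 4x^2 - y^2/4   [differs from x^2 - y^2: not invariant]

Only option (A), xy, is unchanged by the transformation.
The factors 2 and 1/2 cancel only in the pure product xy.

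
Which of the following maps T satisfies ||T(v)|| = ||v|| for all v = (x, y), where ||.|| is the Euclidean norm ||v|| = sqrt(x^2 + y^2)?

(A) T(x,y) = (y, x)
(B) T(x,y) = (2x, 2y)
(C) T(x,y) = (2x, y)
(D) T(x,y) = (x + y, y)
A

A transformation preserves a norm if ||T(v)|| = ||v|| for every v; a single vector where the norm changes rules an option out.

(A) T(x,y) = (y, x): preserves the norm -- it is an orthogonal map (a rotation/reflection), and (y)^2 + (x)^2 simplifies to x^2 + y^2.
(B) T(x,y) = (2x, 2y): v = (1, 0) has norm sqrt((1)^2 + (0)^2) = 1, but T(v) = (2, 0) has norm 2 -- not preserved.
(C) T(x,y) = (2x, y): v = (1, 0) has norm sqrt((1)^2 + (0)^2) = 1, but T(v) = (2, 0) has norm 2 -- not preserved.
(D) T(x,y) = (x + y, y): v = (0, 1) has norm sqrt((0)^2 + (1)^2) = 1, but T(v) = (1, 1) has norm sqrt(2) -- not preserved.

Therefore the answer is (A).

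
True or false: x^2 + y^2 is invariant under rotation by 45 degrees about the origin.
True

Applying rotation by 45 degrees: x' = x*cos(45 degrees) - y*sin(45 degrees) = sqrt(2)x/2 - sqrt(2)y/2, y' = x*sin(45 degrees) + y*cos(45 degrees) = sqrt(2)x/2 + sqrt(2)y/2

Substituting into x^2 + y^2:
(sqrt(2)x/2 - sqrt(2)y/2)^2 + (sqrt(2)x/2 + sqrt(2)y/2)^2
= x^2 + y^2

This equals the original expression x^2 + y^2, so it IS invariant.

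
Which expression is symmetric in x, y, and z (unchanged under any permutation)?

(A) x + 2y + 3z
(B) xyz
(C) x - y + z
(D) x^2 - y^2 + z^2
B

A symmetric expression is unchanged when the variables are permuted; here the transformation to test is the swap (x, y) -> (y, x).
A symmetric expression must survive every permutation; the single swap x <-> y already eliminates the distractors, and the keyed expression is also unchanged by x <-> z and y <-> z (each variable enters it in exactly the same way).
Substitute the transformed coordinates into each option and compare with the original:
(A) x + 2y + 3z  ->  (y) + 2(x) + 3z = 2x + y + 3z   [differs from x + 2y + 3z: not invariant]
(B) xyz  ->  (y)(x)z = xyz   [equals xyz: invariant]
(C) x - y + z  ->  (y) - (x) + z = -x + y + z   [differs from x - y + z: not invariant]
(D) x^2 - y^2 + z^2  ->  (y)^2 - (x)^2 + z^2 = -x^2 + y^2 + z^2   [differs from x^2 - y^2 + z^2: not invariant]

Only option (B), xyz, is unchanged by the transformation.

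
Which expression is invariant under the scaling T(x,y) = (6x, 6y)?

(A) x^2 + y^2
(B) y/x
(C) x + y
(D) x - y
B

Under the uniform scaling T(x,y) = (6x, 6y):
Substitute the transformed coordinates into each option and compare with the original:
(A) x^2 + y^2  ->  (6x)^2 + (6y)^2 = 36x^2 + 36y^2   [differs from x^2 + y^2: not invariant]
(B) y/x  ->  (6y)/(6x) = y/x   [equals y/x: invariant]
(C) x + y  ->  (6x) + (6y) = 6x + 6y   [differs from x + y: not invariant]
(D) x - y  ->  (6x) - (6y) = 6x - 6y   [differs from x - y: not invariant]

Only option (B), y/x, is unchanged by the transformation.
The common factor 6 cancels in a ratio of coordinates, while sums, products and sums of squares pick up factors of 6 or 36.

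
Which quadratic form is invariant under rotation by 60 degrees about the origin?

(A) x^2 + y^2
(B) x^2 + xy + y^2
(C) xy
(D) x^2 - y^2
A

Rotation by 60 degrees sends (x, y) to (x/2 - sqrt(3)y/2, sqrt(3)x/2 + y/2).
Substitute the transformed coordinates into each option and compare with the original:
(A) x^2 + y^2  ->  (x/2 - sqrt(3)y/2)^2 + (sqrt(3)x/2 + y/2)^2 = x^2 + y^2   [equals x^2 + y^2: invariant]
(B) x^2 + xy + y^2  ->  (x/2 - sqrt(3)y/2)^2 + (x/2 - sqrt(3)y/2)(sqrt(3)x/2 + y/2) + (sqrt(3)x/2 + y/2)^2 = sqrt(3)x^2/4 + x^2 - xy/2 - sqrt(3)y^2/4 + y^2   [differs from x^2 + xy + y^2: not invariant]
(C) xy  ->  (x/2 - sqrt(3)y/2)(sqrt(3)x/2 + y/2) = sqrt(3)x^2/4 - xy/2 - sqrt(3)y^2/4   [differs from xy: not invariant]
(D) x^2 - y^2  ->  (x/2 - sqrt(3)y/2)^2 - (sqrt(3)x/2 + y/2)^2 = -x^2/2 - sqrt(3)xy + y^2/2   [differs from x^2 - y^2: not invariant]

Only option (A), x^2 + y^2, is unchanged by the transformation.
x^2 + y^2 is the squared distance from the origin, which rotations preserve.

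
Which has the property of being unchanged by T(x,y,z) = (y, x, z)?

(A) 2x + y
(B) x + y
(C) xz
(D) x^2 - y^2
B

Apply T(x,y,z) = (y, x, z) to each option, i.e. replace (x, y, z) by the transformed coordinates.
Substitute the transformed coordinates into each option and compare with the original:
(A) 2x + y  ->  2(y) + (x) = x + 2y   [differs from 2x + y: not invariant]
(B) x + y  ->  (y) + (x) = x + y   [equals x + y: invariant]
(C) xz  ->  (y)(z) = yz   [differs from xz: not invariant]
(D) x^2 - y^2  ->  (y)^2 - (x)^2 = -x^2 + y^2   [differs from x^2 - y^2: not invariant]

Only option (B), x + y, is unchanged by the transformation.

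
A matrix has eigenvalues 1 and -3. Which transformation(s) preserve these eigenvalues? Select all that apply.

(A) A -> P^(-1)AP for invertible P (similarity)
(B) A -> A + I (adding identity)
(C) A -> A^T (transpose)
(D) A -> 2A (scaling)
A and C

Eigenvalues are preserved by:
1. Similarity transformations: A -> P^(-1)AP (same characteristic polynomial)
2. Transpose: A^T has the same eigenvalues as A

Eigenvalues are NOT preserved by:
- Adding identity: eigenvalues become 1+1, -3+1
- Scaling: eigenvalues become 2, -6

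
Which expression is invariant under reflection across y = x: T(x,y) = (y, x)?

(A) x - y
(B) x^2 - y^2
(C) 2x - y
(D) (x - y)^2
D

The map is reflection across y = x: T(x,y) = (y, x).
Substitute the transformed coordinates into each option and compare with the original:
(A) x - y  ->  (y) - (x) = -x + y   [differs from x - y: not invariant]
(B) x^2 - y^2  ->  (y)^2 - (x)^2 = -x^2 + y^2   [differs from x^2 - y^2: not invariant]
(C) 2x - y  ->  2(y) - (x) = -x + 2y   [differs from 2x - y: not invariant]
(D) (x - y)^2  ->  ((y) - (x))^2 = x^2 - 2xy + y^2   [equals (x - y)^2: invariant]

Only option (D), (x - y)^2, is unchanged by the transformation.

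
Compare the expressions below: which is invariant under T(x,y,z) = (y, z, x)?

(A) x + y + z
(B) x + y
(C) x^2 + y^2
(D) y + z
A

Apply T(x,y,z) = (y, z, x) to each option, i.e. replace (x, y, z) by the transformed coordinates.
Substitute the transformed coordinates into each option and compare with the original:
(A) x + y + z  ->  (y) + (z) + (x) = x + y + z   [equals x + y + z: invariant]
(B) x + y  ->  (y) + (z) = y + z   [differs from x + y: not invariant]
(C) x^2 + y^2  ->  (y)^2 + (z)^2 = y^2 + z^2   [differs from x^2 + y^2: not invariant]
(D) y + z  ->  (z) + (x) = x + z   [differs from y + z: not invariant]

Only option (A), x + y + z, is unchanged by the transformation.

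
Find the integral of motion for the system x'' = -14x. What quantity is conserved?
E = (x')^2 + 14x^2

Multiply the equation by x':
x' * x'' = -14x * x'
The left side is d/dt[(x')^2/2] and the right side is d/dt[-14x^2/2], so
d/dt[(x')^2/2 + 14x^2/2] = 0, i.e. (x')^2/2 + 14x^2/2 = constant.
Multiplying by 2, the integral of motion is E = (x')^2 + 14x^2.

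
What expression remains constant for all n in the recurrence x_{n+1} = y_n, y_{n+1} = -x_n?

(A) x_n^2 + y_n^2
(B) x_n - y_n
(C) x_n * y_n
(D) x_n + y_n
A

For the recurrence x_{n+1} = y_n, y_{n+1} = -x_n:

x_{n+1}^2 + y_{n+1}^2 = y_n^2 + (-x_n)^2 = x_n^2 + y_n^2
The sum of squares is conserved (like energy in a harmonic oscillator).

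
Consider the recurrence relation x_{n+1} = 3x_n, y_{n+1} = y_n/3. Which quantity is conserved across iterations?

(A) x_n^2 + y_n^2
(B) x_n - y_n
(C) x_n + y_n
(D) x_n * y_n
D

For the recurrence x_{n+1} = 3x_n, y_{n+1} = y_n/3:

x_{n+1} * y_{n+1} = (3x_n) * (y_n/3) = x_n * y_n
The product is conserved.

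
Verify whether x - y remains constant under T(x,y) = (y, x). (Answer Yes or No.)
No

Substitute T(x,y) = (y, x) into the expression and compare with the original.

Original: x - y
After applying T: (y) - (x) = -x + y

This differs from the original x - y (difference: -2x + 2y), so the expression is NOT invariant.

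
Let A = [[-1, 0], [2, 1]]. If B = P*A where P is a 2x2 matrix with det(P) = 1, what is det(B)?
-1

By the multiplicative property of determinants, det(B) = det(P*A) = det(P) * det(A) = det(A),
so the determinant is invariant under multiplication by any determinant-1 matrix; we just need det(A).

det(A) = (-1)(1) - (0)(2) = -1 - 0 = -1

Therefore det(B) = 1 * (-1) = -1.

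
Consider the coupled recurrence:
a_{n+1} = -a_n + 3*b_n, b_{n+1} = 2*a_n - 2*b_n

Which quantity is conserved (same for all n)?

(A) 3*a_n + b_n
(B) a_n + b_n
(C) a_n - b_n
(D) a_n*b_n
B

Replace a_n by a_{n+1} = -a_n + 3*b_n and b_n by b_{n+1} = 2*a_n - 2*b_n in each option and simplify:
(A) 3*a_n + b_n  ->  3*(-a_n + 3*b_n) + (2*a_n - 2*b_n) = -a_n + 7*b_n   [not conserved]
(B) a_n + b_n  ->  (-a_n + 3*b_n) + (2*a_n - 2*b_n) = a_n + b_n   [conserved]
(C) a_n - b_n  ->  (-a_n + 3*b_n) - (2*a_n - 2*b_n) = -3*a_n + 5*b_n   [not conserved]
(D) a_n*b_n  ->  (-a_n + 3*b_n)*(2*a_n - 2*b_n) = -2*a_n^2 + 8*a_n*b_n - 6*b_n^2   [not conserved]

Only (B) a_n + b_n returns to itself after one step, so it is the conserved quantity.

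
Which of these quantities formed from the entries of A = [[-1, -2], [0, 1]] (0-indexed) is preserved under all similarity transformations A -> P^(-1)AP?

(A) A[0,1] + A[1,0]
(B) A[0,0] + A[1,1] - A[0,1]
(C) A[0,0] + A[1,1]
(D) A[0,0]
C

A[0,0] + A[1,1] is the trace of A. By the cyclic property of the trace, tr(P^(-1)AP) = tr(APP^(-1)) = tr(A), so it is the same for every matrix similar to A.

The other combinations are not similarity invariants. For example, take P = [[1, 1], [1, 2]] (det P = 1), so P^(-1) = [[2, -1], [-1, 1]] and
B = P^(-1)AP = [[-7, -12], [4, 7]].
Evaluating each option on A and on B:
(A) A[0,1] + A[1,0]: -2 for A, -8 for B -> changes
(B) A[0,0] + A[1,1] - A[0,1]: 2 for A, 12 for B -> changes
(C) A[0,0] + A[1,1]: 0 for A, 0 for B -> unchanged
(D) A[0,0]: -1 for A, -7 for B -> changes

Only (C) A[0,0] + A[1,1] = 0 survives (and it does so for every P, not just this one), so it is the invariant.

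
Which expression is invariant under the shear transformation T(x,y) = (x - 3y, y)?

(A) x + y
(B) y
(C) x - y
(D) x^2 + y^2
B

Under the shear T(x,y) = (x - 3y, y):
Substitute the transformed coordinates into each option and compare with the original:
(A) x + y  ->  (x - 3y) + (y) = x - 2y   [differs from x + y: not invariant]
(B) y  ->  (y) = y   [equals y: invariant]
(C) x - y  ->  (x - 3y) - (y) = x - 4y   [differs from x - y: not invariant]
(D) x^2 + y^2  ->  (x - 3y)^2 + (y)^2 = x^2 - 6xy + 10y^2   [differs from x^2 + y^2: not invariant]

Only option (B), y, is unchanged by the transformation.
A horizontal shear moves points parallel to the x-axis, so the y-coordinate (and any function of y alone) is unchanged.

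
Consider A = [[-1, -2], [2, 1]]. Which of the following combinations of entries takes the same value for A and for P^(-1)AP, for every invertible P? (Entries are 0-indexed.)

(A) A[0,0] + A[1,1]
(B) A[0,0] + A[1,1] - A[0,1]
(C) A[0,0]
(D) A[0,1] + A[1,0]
A

A[0,0] + A[1,1] is the trace of A. By the cyclic property of the trace, tr(P^(-1)AP) = tr(APP^(-1)) = tr(A), so it is the same for every matrix similar to A.

The other combinations are not similarity invariants. For example, take P = [[1, 1], [0, 1]] (det P = 1), so P^(-1) = [[1, -1], [0, 1]] and
B = P^(-1)AP = [[-3, -6], [2, 3]].
Evaluating each option on A and on B:
(A) A[0,0] + A[1,1]: 0 for A, 0 for B -> unchanged
(B) A[0,0] + A[1,1] - A[0,1]: 2 for A, 6 for B -> changes
(C) A[0,0]: -1 for A, -3 for B -> changes
(D) A[0,1] + A[1,0]: 0 for A, -4 for B -> changes

Only (A) A[0,0] + A[1,1] = 0 survives (and it does so for every P, not just this one), so it is the invariant.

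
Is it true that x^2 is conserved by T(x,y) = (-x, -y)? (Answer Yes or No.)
Yes

Substitute T(x,y) = (-x, -y) into the expression and compare with the original.

Original: x^2
After applying T: (-x)^2 = x^2

This is identical to the original x^2, so the expression is invariant.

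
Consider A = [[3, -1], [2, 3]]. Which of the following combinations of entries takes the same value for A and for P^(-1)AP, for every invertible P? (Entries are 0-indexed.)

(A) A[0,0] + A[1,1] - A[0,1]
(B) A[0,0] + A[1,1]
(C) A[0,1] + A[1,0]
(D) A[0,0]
B

A[0,0] + A[1,1] is the trace of A. By the cyclic property of the trace, tr(P^(-1)AP) = tr(APP^(-1)) = tr(A), so it is the same for every matrix similar to A.

The other combinations are not similarity invariants. For example, take P = [[1, 1], [0, 1]] (det P = 1), so P^(-1) = [[1, -1], [0, 1]] and
B = P^(-1)AP = [[1, -3], [2, 5]].
Evaluating each option on A and on B:
(A) A[0,0] + A[1,1] - A[0,1]: 7 for A, 9 for B -> changes
(B) A[0,0] + A[1,1]: 6 for A, 6 for B -> unchanged
(C) A[0,1] + A[1,0]: 1 for A, -1 for B -> changes
(D) A[0,0]: 3 for A, 1 for B -> changes

Only (B) A[0,0] + A[1,1] = 6 survives (and it does so for every P, not just this one), so it is the invariant.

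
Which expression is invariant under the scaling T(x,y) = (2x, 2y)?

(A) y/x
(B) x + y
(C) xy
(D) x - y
A

Under the uniform scaling T(x,y) = (2x, 2y):
Substitute the transformed coordinates into each option and compare with the original:
(A) y/x  ->  (2y)/(2x) = y/x   [equals y/x: invariant]
(B) x + y  ->  (2x) + (2y) = 2x + 2y   [differs from x + y: not invariant]
(C) xy  ->  (2x)(2y) = 4xy   [differs from xy: not invariant]
(D) x - y  ->  (2x) - (2y) = 2x - 2y   [differs from x - y: not invariant]

Only option (A), y/x, is unchanged by the transformation.
The common factor 2 cancels in a ratio of coordinates, while sums, products and sums of squares pick up factors of 2 or 4.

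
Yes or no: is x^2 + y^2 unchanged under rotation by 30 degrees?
Yes

Applying rotation by 30 degrees: x' = x*cos(30 degrees) - y*sin(30 degrees) = sqrt(3)x/2 - y/2, y' = x*sin(30 degrees) + y*cos(30 degrees) = x/2 + sqrt(3)y/2

Substituting into x^2 + y^2:
(sqrt(3)x/2 - y/2)^2 + (x/2 + sqrt(3)y/2)^2
= x^2 + y^2

This equals the original expression x^2 + y^2, so it IS invariant.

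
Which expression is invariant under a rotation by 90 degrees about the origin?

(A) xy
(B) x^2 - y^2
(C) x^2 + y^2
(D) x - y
C

A rotation by 90 degrees sends (x, y) to (-y, x).
Substitute the transformed coordinates into each option and compare with the original:
(A) xy  ->  (-y)(x) = -xy   [differs from xy: not invariant]
(B) x^2 - y^2  ->  (-y)^2 - (x)^2 = -x^2 + y^2   [differs from x^2 - y^2: not invariant]
(C) x^2 + y^2  ->  (-y)^2 + (x)^2 = x^2 + y^2   [equals x^2 + y^2: invariant]
(D) x - y  ->  (-y) - (x) = -x - y   [differs from x - y: not invariant]

Only option (C), x^2 + y^2, is unchanged by the transformation.
Geometrically, x^2 + y^2 is the squared distance from the origin, which every rotation about the origin preserves.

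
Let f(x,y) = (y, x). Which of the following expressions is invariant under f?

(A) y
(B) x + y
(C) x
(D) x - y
B

For f(x,y) = (y, x):
After applying f: x' = y, y' = x. So x' + y' = y + x = x + y.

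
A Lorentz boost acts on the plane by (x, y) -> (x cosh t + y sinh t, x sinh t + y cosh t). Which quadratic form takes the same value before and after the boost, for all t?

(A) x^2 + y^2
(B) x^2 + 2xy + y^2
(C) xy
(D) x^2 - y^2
D

Write x' = x cosh t + y sinh t, y' = x sinh t + y cosh t and substitute into each option:
(A) x^2 + y^2: (x cosh t + y sinh t)^2 + (x sinh t + y cosh t)^2 = (x^2 + y^2)(cosh^2 t + sinh^2 t) + 4xy sinh t cosh t = (x^2 + y^2) cosh 2t + 2xy sinh 2t   [not invariant for t != 0]
(B) x^2 + 2xy + y^2: (x' + y')^2 with x' + y' = (x + y)(cosh t + sinh t) = (x + y)e^t, so it becomes (x + y)^2 e^(2t)   [not invariant for t != 0]
(C) xy: (x cosh t + y sinh t)(x sinh t + y cosh t) = xy(cosh^2 t + sinh^2 t) + (x^2 + y^2) sinh t cosh t = xy cosh 2t + (x^2 + y^2)(sinh 2t)/2   [not invariant for t != 0]
(D) x^2 - y^2: (x cosh t + y sinh t)^2 - (x sinh t + y cosh t)^2 = x^2(cosh^2 t - sinh^2 t) + 2xy(cosh t sinh t - sinh t cosh t) + y^2(sinh^2 t - cosh^2 t) = x^2 - y^2   [invariant, using cosh^2 t - sinh^2 t = 1]

Only (D) x^2 - y^2 is unchanged; it is the Minkowski form preserved by Lorentz boosts, just as x^2 + y^2 is preserved by ordinary rotations.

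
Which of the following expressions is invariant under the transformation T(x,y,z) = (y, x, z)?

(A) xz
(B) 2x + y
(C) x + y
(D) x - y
C

Apply T(x,y,z) = (y, x, z) to each option, i.e. replace (x, y, z) by the transformed coordinates.
Substitute the transformed coordinates into each option and compare with the original:
(A) xz  ->  (y)(z) = yz   [differs from xz: not invariant]
(B) 2x + y  ->  2(y) + (x) = x + 2y   [differs from 2x + y: not invariant]
(C) x + y  ->  (y) + (x) = x + y   [equals x + y: invariant]
(D) x - y  ->  (y) - (x) = -x + y   [differs from x - y: not invariant]

Only option (C), x + y, is unchanged by the transformation.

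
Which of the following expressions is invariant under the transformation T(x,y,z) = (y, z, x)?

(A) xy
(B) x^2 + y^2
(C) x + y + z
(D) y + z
C

Apply T(x,y,z) = (y, z, x) to each option, i.e. replace (x, y, z) by the transformed coordinates.
Substitute the transformed coordinates into each option and compare with the original:
(A) xy  ->  (y)(z) = yz   [differs from xy: not invariant]
(B) x^2 + y^2  ->  (y)^2 + (z)^2 = y^2 + z^2   [differs from x^2 + y^2: not invariant]
(C) x + y + z  ->  (y) + (z) + (x) = x + y + z   [equals x + y + z: invariant]
(D) y + z  ->  (z) + (x) = x + z   [differs from y + z: not invariant]

Only option (C), x + y + z, is unchanged by the transformation.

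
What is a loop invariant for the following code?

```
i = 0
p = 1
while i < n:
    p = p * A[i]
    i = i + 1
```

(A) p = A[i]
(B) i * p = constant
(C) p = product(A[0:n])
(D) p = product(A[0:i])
D

A loop invariant must hold before the first iteration and be re-established by every execution of the body.

(D) p = product(A[0:i]): Initially i = 0 and p = 1 = product of the empty slice A[0:0]. If p = product(A[0:i]) holds at the top of an iteration, the body sets p to product(A[0:i]) * A[i] = product(A[0:i+1]) and then i to i+1, so the property is restored. At exit i = n, giving p = product(A[0:n]).

The other options fail:
(A) p = A[i]: after the first iteration p = A[0] but i = 1; in general p is a product of several elements, not a single one.
(B) i * p = constant: initially i * p = 0, but after one iteration it is 1 * A[0], which is nonzero in general.
(C) p = product(A[0:n]): false before the loop (p = 1, not the full product) -- it only becomes true at exit.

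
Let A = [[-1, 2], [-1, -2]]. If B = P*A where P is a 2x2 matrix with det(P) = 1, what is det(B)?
4

By the multiplicative property of determinants, det(B) = det(P*A) = det(P) * det(A) = det(A),
so the determinant is invariant under multiplication by any determinant-1 matrix; we just need det(A).

det(A) = (-1)(-2) - (2)(-1) = 2 - (-2) = 4

Therefore det(B) = 1 * 4 = 4.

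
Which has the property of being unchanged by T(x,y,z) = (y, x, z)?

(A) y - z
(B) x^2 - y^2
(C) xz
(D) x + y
D

Apply T(x,y,z) = (y, x, z) to each option, i.e. replace (x, y, z) by the transformed coordinates.
Substitute the transformed coordinates into each option and compare with the original:
(A) y - z  ->  (x) - (z) = x - z   [differs from y - z: not invariant]
(B) x^2 - y^2  ->  (y)^2 - (x)^2 = -x^2 + y^2   [differs from x^2 - y^2: not invariant]
(C) xz  ->  (y)(z) = yz   [differs from xz: not invariant]
(D) x + y  ->  (y) + (x) = x + y   [equals x + y: invariant]

Only option (D), x + y, is unchanged by the transformation.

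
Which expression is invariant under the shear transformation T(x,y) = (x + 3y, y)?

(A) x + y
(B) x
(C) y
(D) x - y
C

Under the shear T(x,y) = (x + 3y, y):
Substitute the transformed coordinates into each option and compare with the original:
(A) x + y  ->  (x + 3y) + (y) = x + 4y   [differs from x + y: not invariant]
(B) x  ->  (x + 3y) = x + 3y   [differs from x: not invariant]
(C) y  ->  (y) = y   [equals y: invariant]
(D) x - y  ->  (x + 3y) - (y) = x + 2y   [differs from x - y: not invariant]

Only option (C), y, is unchanged by the transformation.
A horizontal shear moves points parallel to the x-axis, so the y-coordinate (and any function of y alone) is unchanged.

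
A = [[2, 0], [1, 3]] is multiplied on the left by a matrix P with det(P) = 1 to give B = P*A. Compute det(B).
6

By the multiplicative property of determinants, det(B) = det(P*A) = det(P) * det(A) = det(A),
so the determinant is invariant under multiplication by any determinant-1 matrix; we just need det(A).

det(A) = (2)(3) - (0)(1) = 6 - 0 = 6

Therefore det(B) = 1 * 6 = 6.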